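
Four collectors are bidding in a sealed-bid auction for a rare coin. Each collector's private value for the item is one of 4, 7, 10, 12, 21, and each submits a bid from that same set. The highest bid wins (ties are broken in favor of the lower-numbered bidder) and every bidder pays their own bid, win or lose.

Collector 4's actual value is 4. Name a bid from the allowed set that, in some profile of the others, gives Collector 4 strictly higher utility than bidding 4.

7

Suppose Collector 1 bids 4, Collector 2 bids 4 and Collector 3 bids 4.
Bid 4: loses but pays 4, utility -4.
Bid 7: wins, pays 7, utility 4 - 7 = -3.
So bidding 7 beats truth here (-3 > -4).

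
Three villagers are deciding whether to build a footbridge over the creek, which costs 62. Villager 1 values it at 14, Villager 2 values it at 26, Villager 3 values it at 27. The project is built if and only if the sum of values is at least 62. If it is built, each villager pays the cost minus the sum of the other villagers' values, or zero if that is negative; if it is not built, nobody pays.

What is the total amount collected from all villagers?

52

Total value 67 ≥ cost 62, so it is built.
Villager 1: others sum to 53; max(0, 62 - 53) = 9.
Villager 2: others sum to 41; max(0, 62 - 41) = 21.
Villager 3: others sum to 40; max(0, 62 - 40) = 22.
Total collected = 9 + 21 + 22 = 52.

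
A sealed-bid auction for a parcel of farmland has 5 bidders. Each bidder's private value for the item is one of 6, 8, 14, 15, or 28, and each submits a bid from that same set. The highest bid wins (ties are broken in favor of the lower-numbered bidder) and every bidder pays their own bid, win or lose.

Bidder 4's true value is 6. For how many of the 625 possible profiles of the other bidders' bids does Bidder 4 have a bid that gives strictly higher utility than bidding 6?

2

Others bid (6, 6, 6, 6): truth gives -6; bid 8 gives -2 > -6. Violating.
Others bid (6, 6, 6, 8): truth gives -6; bid 8 gives -2 > -6. Violating.
Others bid (6, 6, 6, 14): truth gives -6; no alternative beats it.
Others bid (6, 6, 6, 15): truth gives -6; no alternative beats it.
(Checking all 625 profiles: 2 have a profitable deviation, 623 do not.)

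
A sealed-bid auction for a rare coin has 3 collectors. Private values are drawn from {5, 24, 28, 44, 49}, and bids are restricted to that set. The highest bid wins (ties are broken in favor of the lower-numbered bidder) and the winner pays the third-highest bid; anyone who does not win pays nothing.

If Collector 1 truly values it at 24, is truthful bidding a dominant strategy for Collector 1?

No

Consider the case where Collector 2 bids 5 and Collector 3 bids 28.
Truthful bid 24: loses, pays 0, utility 0.
Bid 28 instead: wins, pays 5, utility 24 - 5 = 19.
Since 19 > 0, bidding 28 is strictly better here, so truthful bidding is not dominant.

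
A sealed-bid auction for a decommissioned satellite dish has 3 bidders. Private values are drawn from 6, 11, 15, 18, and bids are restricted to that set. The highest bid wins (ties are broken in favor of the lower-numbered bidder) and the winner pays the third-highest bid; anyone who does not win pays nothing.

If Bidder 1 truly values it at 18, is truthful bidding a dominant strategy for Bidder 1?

Yes

Check each profile of the others' bids and compare truth against every alternative bid.
Others bid (6, 18): truth gives 12, best alternative gives 0.
Others bid (18, 6): truth gives 12, best alternative gives 0.
Others bid (11, 18): truth gives 7, best alternative gives 0.
Others bid (18, 11): truth gives 7, best alternative gives 0.
Others bid (15, 18): truth gives 3, best alternative gives 0.
Others bid (18, 15): truth gives 3, best alternative gives 0.
(Remaining 10 profiles checked similarly; truth is weakly best in each.)
In every case the truthful bid is at least as good as any alternative, so it is a dominant strategy.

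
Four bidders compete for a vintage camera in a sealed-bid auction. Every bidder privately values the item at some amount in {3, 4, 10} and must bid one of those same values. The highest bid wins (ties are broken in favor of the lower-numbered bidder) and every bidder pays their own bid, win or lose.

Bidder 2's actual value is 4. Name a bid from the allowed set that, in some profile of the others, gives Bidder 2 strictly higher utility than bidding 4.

Suppose Bidder 1 bids 3, Bidder 3 bids 3 and Bidder 4 bids 10.
Bid 4: loses but pays 4, utility -4.
Bid 3: loses but pays 3, utility -3.
So bidding 3 beats truth here (-3 > -4).

3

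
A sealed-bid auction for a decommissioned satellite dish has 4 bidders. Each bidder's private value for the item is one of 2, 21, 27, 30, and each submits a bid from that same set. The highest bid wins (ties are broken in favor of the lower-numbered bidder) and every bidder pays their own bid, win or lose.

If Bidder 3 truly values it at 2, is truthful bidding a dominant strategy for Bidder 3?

Check each profile of the others' bids and compare truth against every alternative bid.
Others bid (2, 2, 27): truth gives -2, best alternative gives -21.
Others bid (2, 2, 30): truth gives -2, best alternative gives -21.
Others bid (2, 21, 2): truth gives -2, best alternative gives -21.
Others bid (2, 21, 21): truth gives -2, best alternative gives -21.
Others bid (2, 21, 27): truth gives -2, best alternative gives -21.
Others bid (2, 21, 30): truth gives -2, best alternative gives -21.
(Remaining 58 profiles checked similarly; truth is weakly best in each.)
In every case the truthful bid is at least as good as any alternative, so it is a dominant strategy.

Yes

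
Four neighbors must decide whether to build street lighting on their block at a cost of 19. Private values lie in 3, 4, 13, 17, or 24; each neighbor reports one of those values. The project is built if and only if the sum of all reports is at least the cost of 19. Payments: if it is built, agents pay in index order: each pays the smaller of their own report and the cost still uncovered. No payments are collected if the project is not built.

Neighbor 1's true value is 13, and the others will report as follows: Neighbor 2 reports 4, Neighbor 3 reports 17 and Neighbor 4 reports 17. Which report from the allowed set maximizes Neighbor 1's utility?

Report 3: project built, pays 3, utility 13 - 3 = 10.
Report 4: project built, pays 4, utility 13 - 4 = 9.
Report 13: project built, pays 13, utility 13 - 13 = 0.
Report 17: project built, pays 17, utility 13 - 17 = -4.
Report 24: project built, pays 19, utility 13 - 19 = -6.
The best choice is 3 with utility 10.

3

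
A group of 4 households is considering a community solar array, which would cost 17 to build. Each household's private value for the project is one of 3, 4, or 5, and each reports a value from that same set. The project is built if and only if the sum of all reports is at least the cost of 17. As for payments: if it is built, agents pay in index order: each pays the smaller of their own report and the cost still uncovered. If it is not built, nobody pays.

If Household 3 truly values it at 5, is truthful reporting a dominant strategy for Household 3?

Consider the case where Household 1 reports 3, Household 2 reports 5 and Household 4 reports 5.
Truthful report 5: project built, pays 5, utility 5 - 5 = 0.
Report 4 instead: project built, pays 4, utility 5 - 4 = 1.
Since 1 > 0, reporting 4 is strictly better here, so truthful reporting is not dominant.

No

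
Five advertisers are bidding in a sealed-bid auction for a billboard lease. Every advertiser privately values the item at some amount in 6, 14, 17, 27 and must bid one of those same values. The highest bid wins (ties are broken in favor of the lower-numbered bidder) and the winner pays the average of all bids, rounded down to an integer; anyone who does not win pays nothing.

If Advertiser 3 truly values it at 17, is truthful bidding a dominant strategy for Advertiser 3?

No

Consider the case where Advertiser 1 bids 6, Advertiser 2 bids 6, Advertiser 4 bids 6 and Advertiser 5 bids 6.
Truthful bid 17: wins, pays 8, utility 17 - 8 = 9.
Bid 14 instead: wins, pays 7, utility 17 - 7 = 10.
Since 10 > 9, bidding 14 is strictly better here, so truthful bidding is not dominant.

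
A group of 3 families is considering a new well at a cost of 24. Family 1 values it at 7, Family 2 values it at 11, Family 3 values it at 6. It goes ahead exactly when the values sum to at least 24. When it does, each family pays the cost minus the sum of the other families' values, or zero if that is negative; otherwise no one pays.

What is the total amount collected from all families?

24

Total value 24 ≥ cost 24, so it is built.
Family 1: others sum to 17; max(0, 24 - 17) = 7.
Family 2: others sum to 13; max(0, 24 - 13) = 11.
Family 3: others sum to 18; max(0, 24 - 18) = 6.
Total collected = 7 + 11 + 6 = 24.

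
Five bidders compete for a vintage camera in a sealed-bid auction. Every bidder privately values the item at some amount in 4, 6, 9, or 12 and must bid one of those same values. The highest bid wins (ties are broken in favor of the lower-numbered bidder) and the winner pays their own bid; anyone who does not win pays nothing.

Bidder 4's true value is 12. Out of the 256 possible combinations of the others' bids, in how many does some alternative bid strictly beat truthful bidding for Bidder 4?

Others bid (4, 4, 4, 4): truth gives 0; bid 6 gives 6 > 0. Violating.
Others bid (4, 4, 4, 6): truth gives 0; bid 6 gives 6 > 0. Violating.
Others bid (4, 4, 4, 9): truth gives 0; bid 9 gives 3 > 0. Violating.
Others bid (4, 4, 6, 4): truth gives 0; bid 9 gives 3 > 0. Violating.
Others bid (4, 4, 4, 12): truth gives 0; no alternative beats it.
Others bid (4, 4, 6, 12): truth gives 0; no alternative beats it.
(Checking all 256 profiles: 24 have a profitable deviation, 232 do not.)

24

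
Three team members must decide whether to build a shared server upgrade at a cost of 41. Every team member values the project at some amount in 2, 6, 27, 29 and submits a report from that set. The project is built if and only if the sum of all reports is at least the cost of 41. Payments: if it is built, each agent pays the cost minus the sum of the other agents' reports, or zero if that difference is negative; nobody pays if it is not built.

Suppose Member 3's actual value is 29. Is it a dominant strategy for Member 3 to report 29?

Check each profile of the others' reports and compare truth against every alternative report.
Others report (27, 27): truth gives 29, best alternative gives 29.
Others report (27, 29): truth gives 29, best alternative gives 29.
Others report (29, 27): truth gives 29, best alternative gives 29.
Others report (29, 29): truth gives 29, best alternative gives 29.
Others report (6, 29): truth gives 23, best alternative gives 23.
Others report (29, 6): truth gives 23, best alternative gives 23.
(Remaining 10 profiles checked similarly; truth is weakly best in each.)
In every case the truthful report is at least as good as any alternative, so it is a dominant strategy.

Yes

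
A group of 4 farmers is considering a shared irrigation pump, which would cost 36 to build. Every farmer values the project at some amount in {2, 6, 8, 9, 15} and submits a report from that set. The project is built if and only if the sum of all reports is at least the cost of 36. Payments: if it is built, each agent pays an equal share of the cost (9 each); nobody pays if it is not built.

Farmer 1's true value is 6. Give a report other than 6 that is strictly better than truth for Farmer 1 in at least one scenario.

Suppose Farmer 2 reports 2, Farmer 3 reports 15 and Farmer 4 reports 15.
Report 6: project built, pays 9, utility 6 - 9 = -3.
Report 2: project not built, utility 0.
So reporting 2 beats truth here (0 > -3).

2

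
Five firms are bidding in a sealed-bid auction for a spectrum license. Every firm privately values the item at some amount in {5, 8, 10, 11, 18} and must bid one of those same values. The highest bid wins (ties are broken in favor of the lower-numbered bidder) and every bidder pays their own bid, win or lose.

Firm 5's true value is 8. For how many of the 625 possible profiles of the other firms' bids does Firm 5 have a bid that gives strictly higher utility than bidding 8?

624

Others bid (5, 5, 5, 8): truth gives -8; bid 10 gives -2 > -8. Violating.
Others bid (5, 5, 5, 10): truth gives -8; bid 11 gives -3 > -8. Violating.
Others bid (5, 5, 5, 11): truth gives -8; bid 5 gives -5 > -8. Violating.
Others bid (5, 5, 5, 18): truth gives -8; bid 5 gives -5 > -8. Violating.
Others bid (5, 5, 5, 5): truth gives 0; no alternative beats it.
(Checking all 625 profiles: 624 have a profitable deviation, 1 does not.)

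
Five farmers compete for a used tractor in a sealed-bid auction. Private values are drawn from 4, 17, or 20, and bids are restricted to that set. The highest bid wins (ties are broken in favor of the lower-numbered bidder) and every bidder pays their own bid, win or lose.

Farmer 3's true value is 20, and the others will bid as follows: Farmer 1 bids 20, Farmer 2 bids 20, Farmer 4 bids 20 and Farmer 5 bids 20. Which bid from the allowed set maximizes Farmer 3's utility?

4

Bid 4: loses but pays 4, utility -4.
Bid 17: loses but pays 17, utility -17.
Bid 20: loses but pays 20, utility -20.
The best choice is 4 with utility -4.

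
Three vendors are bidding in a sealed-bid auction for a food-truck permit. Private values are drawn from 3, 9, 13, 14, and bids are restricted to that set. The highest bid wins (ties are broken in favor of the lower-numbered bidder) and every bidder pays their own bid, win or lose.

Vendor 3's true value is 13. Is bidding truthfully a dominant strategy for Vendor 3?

Consider the case where Vendor 1 bids 3 and Vendor 2 bids 3.
Truthful bid 13: wins, pays 13, utility 13 - 13 = 0.
Bid 9 instead: wins, pays 9, utility 13 - 9 = 4.
Since 4 > 0, bidding 9 is strictly better here, so truthful bidding is not dominant.

No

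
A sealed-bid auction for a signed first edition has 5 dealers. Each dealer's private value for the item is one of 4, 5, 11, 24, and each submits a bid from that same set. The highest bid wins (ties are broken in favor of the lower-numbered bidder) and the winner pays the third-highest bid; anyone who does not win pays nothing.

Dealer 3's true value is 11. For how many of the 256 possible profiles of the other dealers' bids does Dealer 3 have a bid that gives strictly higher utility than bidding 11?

32

Others bid (4, 4, 4, 24): truth gives 0; bid 24 gives 7 > 0. Violating.
Others bid (4, 4, 5, 24): truth gives 0; bid 24 gives 6 > 0. Violating.
Others bid (4, 4, 24, 4): truth gives 0; bid 24 gives 7 > 0. Violating.
Others bid (4, 4, 24, 5): truth gives 0; bid 24 gives 6 > 0. Violating.
Others bid (4, 4, 4, 4): truth gives 7; no alternative beats it.
Others bid (4, 4, 4, 5): truth gives 7; no alternative beats it.
(Checking all 256 profiles: 32 have a profitable deviation, 224 do not.)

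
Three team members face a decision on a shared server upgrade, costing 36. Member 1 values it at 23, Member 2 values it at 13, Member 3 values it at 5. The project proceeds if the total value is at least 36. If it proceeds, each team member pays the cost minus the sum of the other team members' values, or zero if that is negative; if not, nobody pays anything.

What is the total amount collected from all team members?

Total value 41 ≥ cost 36, so it is built.
Member 1: others sum to 18; max(0, 36 - 18) = 18.
Member 2: others sum to 28; max(0, 36 - 28) = 8.
Member 3: others sum to 36; max(0, 36 - 36) = 0.
Total collected = 18 + 8 + 0 = 26.

26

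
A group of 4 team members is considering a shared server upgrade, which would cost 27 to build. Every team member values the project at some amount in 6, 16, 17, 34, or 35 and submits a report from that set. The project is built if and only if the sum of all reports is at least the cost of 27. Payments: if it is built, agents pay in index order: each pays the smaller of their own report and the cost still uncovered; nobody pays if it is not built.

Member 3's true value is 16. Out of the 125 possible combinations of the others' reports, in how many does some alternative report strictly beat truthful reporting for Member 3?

4

Others report (6, 6, 16): truth gives 1; report 6 gives 10 > 1. Violating.
Others report (6, 6, 17): truth gives 1; report 6 gives 10 > 1. Violating.
Others report (6, 6, 34): truth gives 1; report 6 gives 10 > 1. Violating.
Others report (6, 6, 35): truth gives 1; report 6 gives 10 > 1. Violating.
Others report (6, 6, 6): truth gives 1; no alternative beats it.
Others report (6, 16, 6): truth gives 11; no alternative beats it.
(Checking all 125 profiles: 4 have a profitable deviation, 121 do not.)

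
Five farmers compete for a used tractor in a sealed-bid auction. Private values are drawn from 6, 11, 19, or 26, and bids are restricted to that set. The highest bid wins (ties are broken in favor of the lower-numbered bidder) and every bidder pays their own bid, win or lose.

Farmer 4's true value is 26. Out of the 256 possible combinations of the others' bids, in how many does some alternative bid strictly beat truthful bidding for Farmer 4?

Others bid (6, 6, 6, 6): truth gives 0; bid 11 gives 15 > 0. Violating.
Others bid (6, 6, 6, 11): truth gives 0; bid 11 gives 15 > 0. Violating.
Others bid (6, 6, 6, 19): truth gives 0; bid 19 gives 7 > 0. Violating.
Others bid (6, 6, 11, 6): truth gives 0; bid 19 gives 7 > 0. Violating.
Others bid (6, 6, 6, 26): truth gives 0; no alternative beats it.
Others bid (6, 6, 11, 26): truth gives 0; no alternative beats it.
(Checking all 256 profiles: 172 have a profitable deviation, 84 do not.)

172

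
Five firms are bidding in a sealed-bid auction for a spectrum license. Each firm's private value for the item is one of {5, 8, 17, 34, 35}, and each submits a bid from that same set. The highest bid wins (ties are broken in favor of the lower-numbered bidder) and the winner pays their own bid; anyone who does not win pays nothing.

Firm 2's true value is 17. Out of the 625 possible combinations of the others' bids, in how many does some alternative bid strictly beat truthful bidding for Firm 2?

8

Others bid (5, 5, 5, 5): truth gives 0; bid 8 gives 9 > 0. Violating.
Others bid (5, 5, 5, 8): truth gives 0; bid 8 gives 9 > 0. Violating.
Others bid (5, 5, 8, 5): truth gives 0; bid 8 gives 9 > 0. Violating.
Others bid (5, 5, 8, 8): truth gives 0; bid 8 gives 9 > 0. Violating.
Others bid (5, 5, 5, 17): truth gives 0; no alternative beats it.
Others bid (5, 5, 5, 34): truth gives 0; no alternative beats it.
(Checking all 625 profiles: 8 have a profitable deviation, 617 do not.)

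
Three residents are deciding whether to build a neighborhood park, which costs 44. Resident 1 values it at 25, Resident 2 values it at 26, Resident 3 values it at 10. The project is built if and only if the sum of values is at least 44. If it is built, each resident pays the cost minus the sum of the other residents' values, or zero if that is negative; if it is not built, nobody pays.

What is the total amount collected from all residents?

Total value 61 ≥ cost 44, so it is built.
Resident 1: others sum to 36; max(0, 44 - 36) = 8.
Resident 2: others sum to 35; max(0, 44 - 35) = 9.
Resident 3: others sum to 51; max(0, 44 - 51) = 0.
Total collected = 8 + 9 + 0 = 17.

17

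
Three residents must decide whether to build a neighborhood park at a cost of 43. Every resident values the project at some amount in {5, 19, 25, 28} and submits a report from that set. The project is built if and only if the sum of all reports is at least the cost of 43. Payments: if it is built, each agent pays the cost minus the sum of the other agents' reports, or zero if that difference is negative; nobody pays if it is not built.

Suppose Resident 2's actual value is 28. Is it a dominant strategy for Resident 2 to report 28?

Yes

Check each profile of the others' reports and compare truth against every alternative report.
Others report (19, 25): truth gives 28, best alternative gives 28.
Others report (19, 28): truth gives 28, best alternative gives 28.
Others report (25, 19): truth gives 28, best alternative gives 28.
Others report (25, 25): truth gives 28, best alternative gives 28.
Others report (25, 28): truth gives 28, best alternative gives 28.
Others report (28, 19): truth gives 28, best alternative gives 28.
(Remaining 10 profiles checked similarly; truth is weakly best in each.)
In every case the truthful report is at least as good as any alternative, so it is a dominant strategy.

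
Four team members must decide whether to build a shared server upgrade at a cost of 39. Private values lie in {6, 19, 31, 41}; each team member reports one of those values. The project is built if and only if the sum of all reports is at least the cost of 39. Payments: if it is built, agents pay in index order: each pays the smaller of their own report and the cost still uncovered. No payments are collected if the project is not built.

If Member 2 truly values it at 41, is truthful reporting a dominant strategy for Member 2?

Consider the case where Member 1 reports 6, Member 3 reports 6 and Member 4 reports 6.
Truthful report 41: project built, pays 33, utility 41 - 33 = 8.
Report 31 instead: project built, pays 31, utility 41 - 31 = 10.
Since 10 > 8, reporting 31 is strictly better here, so truthful reporting is not dominant.

No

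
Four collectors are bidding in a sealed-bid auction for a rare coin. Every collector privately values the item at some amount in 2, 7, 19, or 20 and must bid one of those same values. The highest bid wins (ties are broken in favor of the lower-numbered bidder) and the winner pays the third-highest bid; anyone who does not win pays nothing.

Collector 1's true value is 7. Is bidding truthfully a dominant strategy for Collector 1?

No

Consider the case where Collector 2 bids 2, Collector 3 bids 2 and Collector 4 bids 19.
Truthful bid 7: loses, pays 0, utility 0.
Bid 19 instead: wins, pays 2, utility 7 - 2 = 5.
Since 5 > 0, bidding 19 is strictly better here, so truthful bidding is not dominant.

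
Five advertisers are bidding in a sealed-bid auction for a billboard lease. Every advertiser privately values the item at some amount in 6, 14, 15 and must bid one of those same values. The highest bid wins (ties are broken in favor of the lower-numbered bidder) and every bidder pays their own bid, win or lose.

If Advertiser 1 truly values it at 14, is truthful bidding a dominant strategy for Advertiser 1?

Consider the case where Advertiser 2 bids 6, Advertiser 3 bids 6, Advertiser 4 bids 6 and Advertiser 5 bids 6.
Truthful bid 14: wins, pays 14, utility 14 - 14 = 0.
Bid 6 instead: wins, pays 6, utility 14 - 6 = 8.
Since 8 > 0, bidding 6 is strictly better here, so truthful bidding is not dominant.

No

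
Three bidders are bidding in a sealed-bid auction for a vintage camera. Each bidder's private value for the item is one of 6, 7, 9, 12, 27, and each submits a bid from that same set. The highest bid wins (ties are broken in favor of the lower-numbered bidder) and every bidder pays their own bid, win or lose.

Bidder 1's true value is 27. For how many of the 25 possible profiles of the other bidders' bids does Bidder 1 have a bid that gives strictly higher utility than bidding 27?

16

Others bid (6, 6): truth gives 0; bid 6 gives 21 > 0. Violating.
Others bid (6, 7): truth gives 0; bid 7 gives 20 > 0. Violating.
Others bid (6, 9): truth gives 0; bid 9 gives 18 > 0. Violating.
Others bid (6, 12): truth gives 0; bid 12 gives 15 > 0. Violating.
Others bid (6, 27): truth gives 0; no alternative beats it.
Others bid (7, 27): truth gives 0; no alternative beats it.
(Checking all 25 profiles: 16 have a profitable deviation, 9 do not.)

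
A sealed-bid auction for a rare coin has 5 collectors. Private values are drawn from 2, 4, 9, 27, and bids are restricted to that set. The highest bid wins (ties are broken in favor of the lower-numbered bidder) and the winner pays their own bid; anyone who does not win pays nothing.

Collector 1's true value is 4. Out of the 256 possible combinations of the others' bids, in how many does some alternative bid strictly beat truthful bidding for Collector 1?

1

Others bid (2, 2, 2, 2): truth gives 0; bid 2 gives 2 > 0. Violating.
Others bid (2, 2, 2, 4): truth gives 0; no alternative beats it.
Others bid (2, 2, 2, 9): truth gives 0; no alternative beats it.
(Checking all 256 profiles: 1 has a profitable deviation, 255 do not.)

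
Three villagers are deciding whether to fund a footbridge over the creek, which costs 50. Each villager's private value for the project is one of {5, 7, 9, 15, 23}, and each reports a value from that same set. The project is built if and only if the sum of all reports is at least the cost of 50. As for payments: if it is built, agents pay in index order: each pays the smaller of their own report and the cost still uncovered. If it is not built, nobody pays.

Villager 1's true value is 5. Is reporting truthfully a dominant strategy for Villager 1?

Check each profile of the others' reports and compare truth against every alternative report.
Others report (23, 23): truth gives 0, best alternative gives -2.
Others report (5, 5): truth gives 0, best alternative gives 0.
Others report (5, 7): truth gives 0, best alternative gives 0.
Others report (5, 9): truth gives 0, best alternative gives 0.
Others report (5, 15): truth gives 0, best alternative gives 0.
Others report (5, 23): truth gives 0, best alternative gives 0.
(Remaining 19 profiles checked similarly; truth is weakly best in each.)
In every case the truthful report is at least as good as any alternative, so it is a dominant strategy.

Yes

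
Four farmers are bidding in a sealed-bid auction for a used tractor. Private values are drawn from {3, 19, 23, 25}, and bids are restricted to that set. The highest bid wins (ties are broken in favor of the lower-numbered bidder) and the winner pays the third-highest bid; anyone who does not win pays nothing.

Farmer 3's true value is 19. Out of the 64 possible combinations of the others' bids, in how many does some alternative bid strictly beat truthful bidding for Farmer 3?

Others bid (3, 3, 23): truth gives 0; bid 23 gives 16 > 0. Violating.
Others bid (3, 3, 25): truth gives 0; bid 25 gives 16 > 0. Violating.
Others bid (3, 19, 3): truth gives 0; bid 23 gives 16 > 0. Violating.
Others bid (3, 23, 3): truth gives 0; bid 25 gives 16 > 0. Violating.
Others bid (3, 3, 3): truth gives 16; no alternative beats it.
Others bid (3, 3, 19): truth gives 16; no alternative beats it.
(Checking all 64 profiles: 6 have a profitable deviation, 58 do not.)

6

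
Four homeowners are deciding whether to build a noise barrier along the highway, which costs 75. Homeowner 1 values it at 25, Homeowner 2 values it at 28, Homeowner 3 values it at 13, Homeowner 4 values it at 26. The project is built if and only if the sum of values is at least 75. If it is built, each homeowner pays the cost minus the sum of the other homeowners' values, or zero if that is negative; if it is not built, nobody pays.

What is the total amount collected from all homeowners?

Total value 92 ≥ cost 75, so it is built.
Homeowner 1: others sum to 67; max(0, 75 - 67) = 8.
Homeowner 2: others sum to 64; max(0, 75 - 64) = 11.
Homeowner 3: others sum to 79; max(0, 75 - 79) = 0.
Homeowner 4: others sum to 66; max(0, 75 - 66) = 9.
Total collected = 8 + 11 + 0 + 9 = 28.

28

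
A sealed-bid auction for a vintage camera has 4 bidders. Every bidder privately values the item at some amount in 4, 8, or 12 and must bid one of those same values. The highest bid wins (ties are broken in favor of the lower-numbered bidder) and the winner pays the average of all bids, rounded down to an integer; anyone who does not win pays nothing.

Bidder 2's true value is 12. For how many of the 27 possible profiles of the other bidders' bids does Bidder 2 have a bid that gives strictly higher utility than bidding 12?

4

Others bid (4, 4, 4): truth gives 6; bid 8 gives 7 > 6. Violating.
Others bid (4, 4, 8): truth gives 5; bid 8 gives 6 > 5. Violating.
Others bid (4, 8, 4): truth gives 5; bid 8 gives 6 > 5. Violating.
Others bid (4, 8, 8): truth gives 4; bid 8 gives 5 > 4. Violating.
Others bid (4, 4, 12): truth gives 4; no alternative beats it.
Others bid (4, 8, 12): truth gives 3; no alternative beats it.
(Checking all 27 profiles: 4 have a profitable deviation, 23 do not.)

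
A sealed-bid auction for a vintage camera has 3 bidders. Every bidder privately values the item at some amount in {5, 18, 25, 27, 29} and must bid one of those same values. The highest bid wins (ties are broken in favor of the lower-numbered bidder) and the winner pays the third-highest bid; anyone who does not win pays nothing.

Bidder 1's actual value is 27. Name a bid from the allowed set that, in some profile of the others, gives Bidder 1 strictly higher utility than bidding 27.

Suppose Bidder 2 bids 5 and Bidder 3 bids 29.
Bid 27: loses, pays 0, utility 0.
Bid 29: wins, pays 5, utility 27 - 5 = 22.
So bidding 29 beats truth here (22 > 0).

29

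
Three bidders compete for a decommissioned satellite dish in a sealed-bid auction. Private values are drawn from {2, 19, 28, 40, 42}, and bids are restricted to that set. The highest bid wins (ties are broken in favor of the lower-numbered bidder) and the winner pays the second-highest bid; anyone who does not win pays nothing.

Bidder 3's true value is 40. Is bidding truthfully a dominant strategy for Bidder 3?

Yes

Check each profile of the others' bids and compare truth against every alternative bid.
Others bid (2, 2): truth gives 38, best alternative gives 38.
Others bid (2, 19): truth gives 21, best alternative gives 21.
Others bid (19, 2): truth gives 21, best alternative gives 21.
Others bid (19, 19): truth gives 21, best alternative gives 21.
Others bid (2, 28): truth gives 12, best alternative gives 12.
Others bid (19, 28): truth gives 12, best alternative gives 12.
(Remaining 19 profiles checked similarly; truth is weakly best in each.)
In every case the truthful bid is at least as good as any alternative, so it is a dominant strategy.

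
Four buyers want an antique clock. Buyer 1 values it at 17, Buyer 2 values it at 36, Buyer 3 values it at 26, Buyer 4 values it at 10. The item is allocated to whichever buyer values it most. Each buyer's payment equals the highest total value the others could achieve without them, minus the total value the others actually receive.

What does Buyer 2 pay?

Buyer 2 has the highest value and receives the item.
Without Buyer 2, the item would go to the next-highest value, 26, so the others could achieve 26.
With Buyer 2 present and winning, the others receive nothing, so their total is 0.
Payment = 26 - 0 = 26.

26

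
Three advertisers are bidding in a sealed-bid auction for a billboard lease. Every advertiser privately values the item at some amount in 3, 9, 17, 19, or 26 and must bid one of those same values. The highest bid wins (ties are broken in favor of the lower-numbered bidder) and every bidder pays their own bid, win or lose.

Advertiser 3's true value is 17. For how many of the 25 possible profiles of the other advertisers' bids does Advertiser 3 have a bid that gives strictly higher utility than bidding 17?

22

Others bid (3, 3): truth gives 0; bid 9 gives 8 > 0. Violating.
Others bid (3, 17): truth gives -17; bid 19 gives -2 > -17. Violating.
Others bid (3, 19): truth gives -17; bid 3 gives -3 > -17. Violating.
Others bid (3, 26): truth gives -17; bid 3 gives -3 > -17. Violating.
Others bid (3, 9): truth gives 0; no alternative beats it.
Others bid (9, 3): truth gives 0; no alternative beats it.
(Checking all 25 profiles: 22 have a profitable deviation, 3 do not.)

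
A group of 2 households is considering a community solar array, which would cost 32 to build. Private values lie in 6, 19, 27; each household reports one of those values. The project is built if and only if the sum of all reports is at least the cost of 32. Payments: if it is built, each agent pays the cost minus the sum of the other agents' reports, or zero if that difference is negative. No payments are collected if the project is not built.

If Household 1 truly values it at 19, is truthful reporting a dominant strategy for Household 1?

Yes

Check each profile of the others' reports and compare truth against every alternative report.
Others report (27): truth gives 14, best alternative gives 14.
Others report (19): truth gives 6, best alternative gives 6.
Others report (6): truth gives 0, best alternative gives 0.
In every case the truthful report is at least as good as any alternative, so it is a dominant strategy.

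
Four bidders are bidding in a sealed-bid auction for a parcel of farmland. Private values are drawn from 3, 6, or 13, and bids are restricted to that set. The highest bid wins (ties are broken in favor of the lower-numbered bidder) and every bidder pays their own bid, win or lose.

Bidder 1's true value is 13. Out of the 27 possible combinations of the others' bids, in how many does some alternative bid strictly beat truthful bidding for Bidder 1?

8

Others bid (3, 3, 3): truth gives 0; bid 3 gives 10 > 0. Violating.
Others bid (3, 3, 6): truth gives 0; bid 6 gives 7 > 0. Violating.
Others bid (3, 6, 3): truth gives 0; bid 6 gives 7 > 0. Violating.
Others bid (3, 6, 6): truth gives 0; bid 6 gives 7 > 0. Violating.
Others bid (3, 3, 13): truth gives 0; no alternative beats it.
Others bid (3, 6, 13): truth gives 0; no alternative beats it.
(Checking all 27 profiles: 8 have a profitable deviation, 19 do not.)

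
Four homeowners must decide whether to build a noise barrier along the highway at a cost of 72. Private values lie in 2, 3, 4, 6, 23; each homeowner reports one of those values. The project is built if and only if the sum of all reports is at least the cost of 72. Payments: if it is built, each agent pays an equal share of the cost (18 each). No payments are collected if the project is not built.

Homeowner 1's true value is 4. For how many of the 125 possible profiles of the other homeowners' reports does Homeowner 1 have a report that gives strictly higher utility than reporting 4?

Others report (23, 23, 23): truth gives -14; report 2 gives 0 > -14. Violating.
Others report (2, 2, 2): truth gives 0; no alternative beats it.
Others report (2, 2, 3): truth gives 0; no alternative beats it.
(Checking all 125 profiles: 1 has a profitable deviation, 124 do not.)

1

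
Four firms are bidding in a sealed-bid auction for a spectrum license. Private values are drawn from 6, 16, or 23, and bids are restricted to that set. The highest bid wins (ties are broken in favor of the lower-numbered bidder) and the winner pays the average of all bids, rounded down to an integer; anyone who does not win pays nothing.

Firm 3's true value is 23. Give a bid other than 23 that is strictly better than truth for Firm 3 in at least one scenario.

16

Suppose Firm 1 bids 6, Firm 2 bids 6 and Firm 4 bids 6.
Bid 23: wins, pays 10, utility 23 - 10 = 13.
Bid 16: wins, pays 8, utility 23 - 8 = 15.
So bidding 16 beats truth here (15 > 13).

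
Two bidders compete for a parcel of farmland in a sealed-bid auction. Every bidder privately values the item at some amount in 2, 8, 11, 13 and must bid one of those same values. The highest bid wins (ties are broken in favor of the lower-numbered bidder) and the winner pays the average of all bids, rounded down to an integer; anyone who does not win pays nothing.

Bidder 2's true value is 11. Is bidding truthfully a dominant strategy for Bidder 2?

No

Consider the case where Bidder 1 bids 2.
Truthful bid 11: wins, pays 6, utility 11 - 6 = 5.
Bid 8 instead: wins, pays 5, utility 11 - 5 = 6.
Since 6 > 5, bidding 8 is strictly better here, so truthful bidding is not dominant.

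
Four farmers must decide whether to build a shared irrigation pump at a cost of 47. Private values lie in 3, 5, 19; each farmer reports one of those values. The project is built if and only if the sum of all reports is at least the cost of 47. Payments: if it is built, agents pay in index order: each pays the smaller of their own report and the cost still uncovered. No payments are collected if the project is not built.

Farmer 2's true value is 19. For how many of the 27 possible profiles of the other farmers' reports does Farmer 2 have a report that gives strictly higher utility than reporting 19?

Others report (5, 19, 19): truth gives 0; report 5 gives 14 > 0. Violating.
Others report (19, 5, 19): truth gives 0; report 5 gives 14 > 0. Violating.
Others report (19, 19, 5): truth gives 0; report 5 gives 14 > 0. Violating.
Others report (19, 19, 19): truth gives 0; report 3 gives 16 > 0. Violating.
Others report (3, 3, 3): truth gives 0; no alternative beats it.
Others report (3, 3, 5): truth gives 0; no alternative beats it.
(Checking all 27 profiles: 4 have a profitable deviation, 23 do not.)

4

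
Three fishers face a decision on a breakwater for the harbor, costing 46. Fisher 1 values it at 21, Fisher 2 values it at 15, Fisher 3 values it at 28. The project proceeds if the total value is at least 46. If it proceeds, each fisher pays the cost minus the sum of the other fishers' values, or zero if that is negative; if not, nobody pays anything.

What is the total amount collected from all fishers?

Total value 64 ≥ cost 46, so it is built.
Fisher 1: others sum to 43; max(0, 46 - 43) = 3.
Fisher 2: others sum to 49; max(0, 46 - 49) = 0.
Fisher 3: others sum to 36; max(0, 46 - 36) = 10.
Total collected = 3 + 0 + 10 = 13.

13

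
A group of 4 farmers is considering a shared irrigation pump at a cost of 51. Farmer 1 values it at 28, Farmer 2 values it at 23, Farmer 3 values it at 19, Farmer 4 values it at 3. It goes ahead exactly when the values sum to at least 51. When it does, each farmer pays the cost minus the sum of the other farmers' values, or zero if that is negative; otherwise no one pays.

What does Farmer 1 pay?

6

Total value 73 ≥ cost 51, so the project is built.
The other farmers' values sum to 45.
Cost minus that sum is 51 - 45 = 6.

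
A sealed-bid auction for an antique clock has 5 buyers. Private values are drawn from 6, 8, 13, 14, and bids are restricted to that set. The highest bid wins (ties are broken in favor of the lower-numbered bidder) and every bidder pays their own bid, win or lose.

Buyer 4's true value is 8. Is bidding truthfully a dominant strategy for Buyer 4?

Consider the case where Buyer 1 bids 6, Buyer 2 bids 6, Buyer 3 bids 6 and Buyer 5 bids 13.
Truthful bid 8: loses but pays 8, utility -8.
Bid 6 instead: loses but pays 6, utility -6.
Since -6 > -8, bidding 6 is strictly better here, so truthful bidding is not dominant.

No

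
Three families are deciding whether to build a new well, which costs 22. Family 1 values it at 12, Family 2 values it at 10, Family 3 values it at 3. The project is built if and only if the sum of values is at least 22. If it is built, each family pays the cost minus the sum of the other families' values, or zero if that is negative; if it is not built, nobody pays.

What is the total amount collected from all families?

16

Total value 25 ≥ cost 22, so it is built.
Family 1: others sum to 13; max(0, 22 - 13) = 9.
Family 2: others sum to 15; max(0, 22 - 15) = 7.
Family 3: others sum to 22; max(0, 22 - 22) = 0.
Total collected = 9 + 7 + 0 = 16.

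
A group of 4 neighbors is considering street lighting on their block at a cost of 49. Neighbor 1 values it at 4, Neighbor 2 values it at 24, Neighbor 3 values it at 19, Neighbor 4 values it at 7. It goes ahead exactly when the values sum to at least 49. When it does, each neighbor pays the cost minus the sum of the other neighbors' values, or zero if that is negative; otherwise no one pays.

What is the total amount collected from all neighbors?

35

Total value 54 ≥ cost 49, so it is built.
Neighbor 1: others sum to 50; max(0, 49 - 50) = 0.
Neighbor 2: others sum to 30; max(0, 49 - 30) = 19.
Neighbor 3: others sum to 35; max(0, 49 - 35) = 14.
Neighbor 4: others sum to 47; max(0, 49 - 47) = 2.
Total collected = 0 + 19 + 14 + 2 = 35.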